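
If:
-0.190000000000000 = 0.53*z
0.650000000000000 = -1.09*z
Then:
No Solution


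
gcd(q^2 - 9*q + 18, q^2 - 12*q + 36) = q - 6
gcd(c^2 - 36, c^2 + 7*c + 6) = c + 6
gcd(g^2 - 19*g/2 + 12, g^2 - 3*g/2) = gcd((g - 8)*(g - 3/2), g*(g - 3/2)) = g - 3/2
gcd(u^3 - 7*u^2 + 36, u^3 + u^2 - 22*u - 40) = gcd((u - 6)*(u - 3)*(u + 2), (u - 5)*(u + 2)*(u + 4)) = u + 2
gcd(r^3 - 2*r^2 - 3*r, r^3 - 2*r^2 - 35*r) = r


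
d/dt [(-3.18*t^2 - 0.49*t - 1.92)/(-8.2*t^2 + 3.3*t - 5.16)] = (-14.512*t^2 + 1.32960000000001*t + 8.8644)/(67.24*t^4 - 54.12*t^3 + 95.514*t^2 - 34.056*t + 26.6256)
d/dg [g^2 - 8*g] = 2*g - 8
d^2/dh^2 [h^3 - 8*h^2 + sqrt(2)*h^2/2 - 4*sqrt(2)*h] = 6*h - 16 + sqrt(2)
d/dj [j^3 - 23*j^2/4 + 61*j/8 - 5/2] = 3*j^2 - 23*j/2 + 61/8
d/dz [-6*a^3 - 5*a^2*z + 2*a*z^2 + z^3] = -5*a^2 + 4*a*z + 3*z^2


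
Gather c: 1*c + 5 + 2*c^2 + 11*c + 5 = 2*c^2 + 12*c + 10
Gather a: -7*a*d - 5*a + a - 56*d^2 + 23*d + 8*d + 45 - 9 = a*(-7*d - 4) - 56*d^2 + 31*d + 36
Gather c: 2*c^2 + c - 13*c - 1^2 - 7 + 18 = 2*c^2 - 12*c + 10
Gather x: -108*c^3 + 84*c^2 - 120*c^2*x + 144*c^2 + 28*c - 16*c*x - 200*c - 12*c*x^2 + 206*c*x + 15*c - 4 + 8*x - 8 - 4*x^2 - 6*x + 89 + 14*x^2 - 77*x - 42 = -108*c^3 + 228*c^2 - 157*c + x^2*(10 - 12*c) + x*(-120*c^2 + 190*c - 75) + 35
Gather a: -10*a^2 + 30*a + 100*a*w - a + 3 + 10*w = -10*a^2 + a*(100*w + 29) + 10*w + 3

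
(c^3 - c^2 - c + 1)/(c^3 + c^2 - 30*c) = (c^3 - c^2 - c + 1)/(c*(c^2 + c - 30))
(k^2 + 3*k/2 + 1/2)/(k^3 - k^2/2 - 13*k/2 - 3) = (k + 1)/(k^2 - k - 6)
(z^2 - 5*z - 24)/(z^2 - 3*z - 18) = (z - 8)/(z - 6)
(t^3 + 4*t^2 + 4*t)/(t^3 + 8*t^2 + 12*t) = (t + 2)/(t + 6)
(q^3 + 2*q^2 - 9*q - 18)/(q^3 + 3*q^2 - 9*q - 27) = (q + 2)/(q + 3)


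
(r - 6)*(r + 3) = r^2 - 3*r - 18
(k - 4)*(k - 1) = k^2 - 5*k + 4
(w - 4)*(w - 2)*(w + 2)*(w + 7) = w^4 + 3*w^3 - 32*w^2 - 12*w + 112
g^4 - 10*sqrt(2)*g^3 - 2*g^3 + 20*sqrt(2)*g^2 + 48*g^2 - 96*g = g*(g - 2)*(g - 6*sqrt(2))*(g - 4*sqrt(2))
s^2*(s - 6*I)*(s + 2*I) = s^4 - 4*I*s^3 + 12*s^2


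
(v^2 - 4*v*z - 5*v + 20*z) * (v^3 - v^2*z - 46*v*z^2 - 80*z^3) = v^5 - 5*v^4*z - 5*v^4 - 42*v^3*z^2 + 25*v^3*z + 104*v^2*z^3 + 210*v^2*z^2 + 320*v*z^4 - 520*v*z^3 - 1600*z^4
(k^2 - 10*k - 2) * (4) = 4*k^2 - 40*k - 8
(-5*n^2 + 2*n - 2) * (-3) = 15*n^2 - 6*n + 6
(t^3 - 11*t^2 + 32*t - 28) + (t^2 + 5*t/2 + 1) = t^3 - 10*t^2 + 69*t/2 - 27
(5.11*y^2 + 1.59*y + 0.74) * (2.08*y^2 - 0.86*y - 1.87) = 10.6288*y^4 - 1.0874*y^3 - 9.3839*y^2 - 3.6097*y - 1.3838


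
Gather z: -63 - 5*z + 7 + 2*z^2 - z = 2*z^2 - 6*z - 56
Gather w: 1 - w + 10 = 11 - w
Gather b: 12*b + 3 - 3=12*b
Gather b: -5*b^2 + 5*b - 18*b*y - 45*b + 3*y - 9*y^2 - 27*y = -5*b^2 + b*(-18*y - 40) - 9*y^2 - 24*y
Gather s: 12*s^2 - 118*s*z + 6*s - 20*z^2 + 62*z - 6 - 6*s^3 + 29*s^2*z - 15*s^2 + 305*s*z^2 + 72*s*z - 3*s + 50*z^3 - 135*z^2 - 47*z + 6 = -6*s^3 + s^2*(29*z - 3) + s*(305*z^2 - 46*z + 3) + 50*z^3 - 155*z^2 + 15*z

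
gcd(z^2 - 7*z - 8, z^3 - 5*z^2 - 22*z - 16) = z^2 - 7*z - 8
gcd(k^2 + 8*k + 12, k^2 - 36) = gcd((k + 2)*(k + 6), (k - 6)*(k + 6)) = k + 6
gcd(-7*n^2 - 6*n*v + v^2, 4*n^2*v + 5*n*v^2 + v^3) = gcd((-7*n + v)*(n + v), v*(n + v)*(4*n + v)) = n + v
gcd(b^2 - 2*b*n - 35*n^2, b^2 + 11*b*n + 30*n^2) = b + 5*n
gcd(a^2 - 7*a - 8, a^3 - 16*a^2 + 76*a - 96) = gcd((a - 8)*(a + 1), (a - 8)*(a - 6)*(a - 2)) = a - 8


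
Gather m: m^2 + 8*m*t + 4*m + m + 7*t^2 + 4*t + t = m^2 + m*(8*t + 5) + 7*t^2 + 5*t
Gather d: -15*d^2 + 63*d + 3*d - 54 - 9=-15*d^2 + 66*d - 63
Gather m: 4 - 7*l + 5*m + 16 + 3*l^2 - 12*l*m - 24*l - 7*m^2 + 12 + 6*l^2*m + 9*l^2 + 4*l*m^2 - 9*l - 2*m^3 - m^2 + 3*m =12*l^2 - 40*l - 2*m^3 + m^2*(4*l - 8) + m*(6*l^2 - 12*l + 8) + 32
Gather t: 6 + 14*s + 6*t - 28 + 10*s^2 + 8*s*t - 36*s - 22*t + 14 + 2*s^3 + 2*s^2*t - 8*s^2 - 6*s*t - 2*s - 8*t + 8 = 2*s^3 + 2*s^2 - 24*s + t*(2*s^2 + 2*s - 24)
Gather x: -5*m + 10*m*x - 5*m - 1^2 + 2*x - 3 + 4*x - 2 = -10*m + x*(10*m + 6) - 6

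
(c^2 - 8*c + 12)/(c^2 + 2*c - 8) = (c - 6)/(c + 4)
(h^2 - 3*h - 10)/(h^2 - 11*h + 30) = (h + 2)/(h - 6)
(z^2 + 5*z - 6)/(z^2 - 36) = (z - 1)/(z - 6)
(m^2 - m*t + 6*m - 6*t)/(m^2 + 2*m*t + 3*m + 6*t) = (m^2 - m*t + 6*m - 6*t)/(m^2 + 2*m*t + 3*m + 6*t)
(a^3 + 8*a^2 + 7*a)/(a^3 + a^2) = (a + 7)/a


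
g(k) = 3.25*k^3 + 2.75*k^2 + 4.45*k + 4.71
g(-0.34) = 3.39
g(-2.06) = -21.20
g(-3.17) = -85.29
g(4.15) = 302.83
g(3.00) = 130.56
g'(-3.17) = 84.99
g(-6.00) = -624.99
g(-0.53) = 2.64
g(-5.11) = -379.88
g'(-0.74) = 5.72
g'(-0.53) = 4.27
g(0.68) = 10.03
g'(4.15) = 195.19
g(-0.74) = 1.61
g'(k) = 9.75*k^2 + 5.5*k + 4.45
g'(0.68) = 12.70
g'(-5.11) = 230.94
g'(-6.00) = 322.45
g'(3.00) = 108.70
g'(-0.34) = 3.71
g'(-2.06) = 34.50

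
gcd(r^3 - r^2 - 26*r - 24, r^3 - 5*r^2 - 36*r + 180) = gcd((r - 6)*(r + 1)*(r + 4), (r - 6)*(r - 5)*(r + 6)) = r - 6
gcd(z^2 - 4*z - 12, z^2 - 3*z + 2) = 1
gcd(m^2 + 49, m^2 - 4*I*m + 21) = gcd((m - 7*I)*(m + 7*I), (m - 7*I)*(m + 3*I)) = m - 7*I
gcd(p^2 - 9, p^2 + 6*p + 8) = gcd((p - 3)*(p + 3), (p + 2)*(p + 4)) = 1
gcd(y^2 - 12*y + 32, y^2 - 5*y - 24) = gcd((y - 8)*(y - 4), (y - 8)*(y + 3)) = y - 8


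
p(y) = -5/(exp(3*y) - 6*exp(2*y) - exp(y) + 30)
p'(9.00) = 0.00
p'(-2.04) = -0.00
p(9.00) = 0.00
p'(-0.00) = -0.09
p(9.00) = 0.00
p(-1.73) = -0.17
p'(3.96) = 0.00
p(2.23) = -0.02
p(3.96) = -0.00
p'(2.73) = 0.01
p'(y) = -5*(-3*exp(3*y) + 12*exp(2*y) + exp(y))/(exp(3*y) - 6*exp(2*y) - exp(y) + 30)^2 = (15*exp(2*y) - 60*exp(y) - 5)*exp(y)/(exp(3*y) - 6*exp(2*y) - exp(y) + 30)^2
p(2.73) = -0.00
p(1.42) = 0.83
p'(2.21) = 0.08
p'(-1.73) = -0.00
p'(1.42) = 0.40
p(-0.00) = -0.21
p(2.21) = -0.02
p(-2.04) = -0.17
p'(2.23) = 0.07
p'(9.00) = 0.00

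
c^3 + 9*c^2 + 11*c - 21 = (c - 1)*(c + 3)*(c + 7)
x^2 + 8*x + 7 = (x + 1)*(x + 7)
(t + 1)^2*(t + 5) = t^3 + 7*t^2 + 11*t + 5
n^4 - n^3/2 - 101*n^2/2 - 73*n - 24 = (n - 8)*(n + 1/2)*(n + 1)*(n + 6)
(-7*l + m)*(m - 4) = -7*l*m + 28*l + m^2 - 4*m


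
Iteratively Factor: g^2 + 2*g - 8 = (g - 2)*(g + 4)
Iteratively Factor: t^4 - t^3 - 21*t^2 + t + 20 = (t - 5)*(t^3 + 4*t^2 - t - 4) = (t - 5)*(t - 1)*(t^2 + 5*t + 4) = (t - 5)*(t - 1)*(t + 4)*(t + 1)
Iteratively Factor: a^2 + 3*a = (a)*(a + 3)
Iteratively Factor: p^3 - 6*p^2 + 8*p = (p)*(p^2 - 6*p + 8) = p*(p - 2)*(p - 4)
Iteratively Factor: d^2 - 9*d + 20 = (d - 4)*(d - 5)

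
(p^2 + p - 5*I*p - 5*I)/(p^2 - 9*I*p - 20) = (p + 1)/(p - 4*I)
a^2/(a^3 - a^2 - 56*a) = a/(a^2 - a - 56)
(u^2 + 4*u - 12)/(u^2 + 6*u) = (u - 2)/u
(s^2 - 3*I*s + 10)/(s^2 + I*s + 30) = (s + 2*I)/(s + 6*I)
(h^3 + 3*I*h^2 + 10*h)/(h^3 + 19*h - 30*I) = h/(h - 3*I)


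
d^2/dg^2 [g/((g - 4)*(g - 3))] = 2*(g^3 - 36*g + 84)/(g^6 - 21*g^5 + 183*g^4 - 847*g^3 + 2196*g^2 - 3024*g + 1728)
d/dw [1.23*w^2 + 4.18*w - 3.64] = 2.46*w + 4.18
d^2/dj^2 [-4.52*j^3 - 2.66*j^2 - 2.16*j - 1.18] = -27.12*j - 5.32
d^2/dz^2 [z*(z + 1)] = 2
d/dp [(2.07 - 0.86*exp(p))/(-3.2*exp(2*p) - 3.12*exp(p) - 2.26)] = (-2.752*exp(2*p) + 13.248*exp(p) + 8.402)*exp(p)/(10.24*exp(4*p) + 19.968*exp(3*p) + 24.1984*exp(2*p) + 14.1024*exp(p) + 5.1076)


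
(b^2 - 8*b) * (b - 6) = b^3 - 14*b^2 + 48*b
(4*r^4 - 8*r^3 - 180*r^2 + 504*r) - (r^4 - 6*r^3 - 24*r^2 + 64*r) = 3*r^4 - 2*r^3 - 156*r^2 + 440*r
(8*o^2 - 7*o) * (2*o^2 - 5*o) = 16*o^4 - 54*o^3 + 35*o^2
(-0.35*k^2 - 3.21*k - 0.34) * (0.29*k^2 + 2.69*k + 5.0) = -0.1015*k^4 - 1.8724*k^3 - 10.4835*k^2 - 16.9646*k - 1.7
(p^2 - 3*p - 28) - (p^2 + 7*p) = -10*p - 28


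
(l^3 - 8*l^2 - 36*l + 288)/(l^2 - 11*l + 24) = (l^2 - 36)/(l - 3)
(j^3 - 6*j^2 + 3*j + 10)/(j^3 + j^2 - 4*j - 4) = (j - 5)/(j + 2)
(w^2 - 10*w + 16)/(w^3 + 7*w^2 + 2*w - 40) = (w - 8)/(w^2 + 9*w + 20)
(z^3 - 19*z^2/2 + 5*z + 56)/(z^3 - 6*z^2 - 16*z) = (z - 7/2)/z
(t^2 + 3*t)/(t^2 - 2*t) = (t + 3)/(t - 2)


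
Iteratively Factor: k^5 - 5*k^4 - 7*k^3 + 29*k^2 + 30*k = (k + 2)*(k^4 - 7*k^3 + 7*k^2 + 15*k) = k*(k + 2)*(k^3 - 7*k^2 + 7*k + 15) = k*(k - 5)*(k + 2)*(k^2 - 2*k - 3) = k*(k - 5)*(k + 1)*(k + 2)*(k - 3)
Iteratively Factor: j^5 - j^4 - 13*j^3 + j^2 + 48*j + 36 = (j - 3)*(j^4 + 2*j^3 - 7*j^2 - 20*j - 12) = (j - 3)*(j + 2)*(j^3 - 7*j - 6) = (j - 3)^2*(j + 2)*(j^2 + 3*j + 2) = (j - 3)^2*(j + 2)^2*(j + 1)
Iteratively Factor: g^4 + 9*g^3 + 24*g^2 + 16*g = (g)*(g^3 + 9*g^2 + 24*g + 16) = g*(g + 1)*(g^2 + 8*g + 16) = g*(g + 1)*(g + 4)*(g + 4)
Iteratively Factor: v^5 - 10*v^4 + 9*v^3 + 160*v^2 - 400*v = (v - 4)*(v^4 - 6*v^3 - 15*v^2 + 100*v) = (v - 5)*(v - 4)*(v^3 - v^2 - 20*v) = (v - 5)^2*(v - 4)*(v^2 + 4*v) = (v - 5)^2*(v - 4)*(v + 4)*(v)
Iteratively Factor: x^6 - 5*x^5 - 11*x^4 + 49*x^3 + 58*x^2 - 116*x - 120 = (x + 2)*(x^5 - 7*x^4 + 3*x^3 + 43*x^2 - 28*x - 60) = (x - 3)*(x + 2)*(x^4 - 4*x^3 - 9*x^2 + 16*x + 20) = (x - 3)*(x + 2)^2*(x^3 - 6*x^2 + 3*x + 10) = (x - 3)*(x + 1)*(x + 2)^2*(x^2 - 7*x + 10) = (x - 5)*(x - 3)*(x + 1)*(x + 2)^2*(x - 2)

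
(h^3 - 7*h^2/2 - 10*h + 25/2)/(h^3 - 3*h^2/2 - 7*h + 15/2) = (h - 5)/(h - 3)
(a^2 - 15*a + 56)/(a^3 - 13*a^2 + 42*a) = (a - 8)/(a*(a - 6))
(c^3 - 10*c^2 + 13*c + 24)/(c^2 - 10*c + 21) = (c^2 - 7*c - 8)/(c - 7)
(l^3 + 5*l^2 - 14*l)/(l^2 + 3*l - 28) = l*(l - 2)/(l - 4)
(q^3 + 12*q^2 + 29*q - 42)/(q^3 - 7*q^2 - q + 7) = (q^2 + 13*q + 42)/(q^2 - 6*q - 7)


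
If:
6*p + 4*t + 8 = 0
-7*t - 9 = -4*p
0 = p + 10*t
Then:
No Solution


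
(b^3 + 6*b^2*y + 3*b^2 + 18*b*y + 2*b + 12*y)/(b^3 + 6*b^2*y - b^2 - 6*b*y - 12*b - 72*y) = (b^2 + 3*b + 2)/(b^2 - b - 12)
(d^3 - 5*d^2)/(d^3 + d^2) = (d - 5)/(d + 1)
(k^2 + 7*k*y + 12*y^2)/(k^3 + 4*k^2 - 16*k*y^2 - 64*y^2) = (-k - 3*y)/(-k^2 + 4*k*y - 4*k + 16*y)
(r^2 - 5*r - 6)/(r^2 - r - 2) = (r - 6)/(r - 2)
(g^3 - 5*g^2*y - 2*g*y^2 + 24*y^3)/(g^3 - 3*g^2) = (g^3 - 5*g^2*y - 2*g*y^2 + 24*y^3)/(g^2*(g - 3))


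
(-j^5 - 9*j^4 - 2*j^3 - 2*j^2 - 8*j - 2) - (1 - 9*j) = -j^5 - 9*j^4 - 2*j^3 - 2*j^2 + j - 3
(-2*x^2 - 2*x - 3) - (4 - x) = -2*x^2 - x - 7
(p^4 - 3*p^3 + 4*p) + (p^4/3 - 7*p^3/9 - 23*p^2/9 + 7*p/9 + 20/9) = 4*p^4/3 - 34*p^3/9 - 23*p^2/9 + 43*p/9 + 20/9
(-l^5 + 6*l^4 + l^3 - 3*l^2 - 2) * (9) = -9*l^5 + 54*l^4 + 9*l^3 - 27*l^2 - 18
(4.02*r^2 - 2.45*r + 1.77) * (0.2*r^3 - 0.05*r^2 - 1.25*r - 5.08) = 0.804*r^5 - 0.691*r^4 - 4.5485*r^3 - 17.4476*r^2 + 10.2335*r - 8.9916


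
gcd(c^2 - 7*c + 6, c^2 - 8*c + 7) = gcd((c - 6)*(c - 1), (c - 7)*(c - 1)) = c - 1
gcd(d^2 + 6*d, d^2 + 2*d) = d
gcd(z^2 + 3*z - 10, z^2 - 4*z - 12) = 1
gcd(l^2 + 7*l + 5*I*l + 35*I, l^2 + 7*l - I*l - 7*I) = l + 7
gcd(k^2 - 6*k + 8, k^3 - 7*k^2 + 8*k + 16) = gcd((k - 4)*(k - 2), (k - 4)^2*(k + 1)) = k - 4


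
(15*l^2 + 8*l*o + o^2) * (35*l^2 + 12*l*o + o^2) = 525*l^4 + 460*l^3*o + 146*l^2*o^2 + 20*l*o^3 + o^4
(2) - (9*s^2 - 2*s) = -9*s^2 + 2*s + 2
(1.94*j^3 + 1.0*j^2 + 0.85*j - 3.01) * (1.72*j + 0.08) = 3.3368*j^4 + 1.8752*j^3 + 1.542*j^2 - 5.1092*j - 0.2408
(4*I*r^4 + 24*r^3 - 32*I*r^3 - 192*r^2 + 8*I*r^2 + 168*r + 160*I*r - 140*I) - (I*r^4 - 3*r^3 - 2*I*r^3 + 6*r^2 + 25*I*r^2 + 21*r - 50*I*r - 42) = 3*I*r^4 + 27*r^3 - 30*I*r^3 - 198*r^2 - 17*I*r^2 + 147*r + 210*I*r + 42 - 140*I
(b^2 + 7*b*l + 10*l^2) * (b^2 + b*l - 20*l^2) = b^4 + 8*b^3*l - 3*b^2*l^2 - 130*b*l^3 - 200*l^4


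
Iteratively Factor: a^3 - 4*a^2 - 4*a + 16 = (a - 4)*(a^2 - 4) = (a - 4)*(a - 2)*(a + 2)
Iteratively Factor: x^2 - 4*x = (x - 4)*(x)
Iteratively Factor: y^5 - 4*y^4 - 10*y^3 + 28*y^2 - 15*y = (y)*(y^4 - 4*y^3 - 10*y^2 + 28*y - 15) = y*(y - 5)*(y^3 + y^2 - 5*y + 3) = y*(y - 5)*(y + 3)*(y^2 - 2*y + 1) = y*(y - 5)*(y - 1)*(y + 3)*(y - 1)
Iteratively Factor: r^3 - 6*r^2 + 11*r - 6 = (r - 3)*(r^2 - 3*r + 2) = (r - 3)*(r - 2)*(r - 1)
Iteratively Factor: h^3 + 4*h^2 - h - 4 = (h + 4)*(h^2 - 1) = (h + 1)*(h + 4)*(h - 1)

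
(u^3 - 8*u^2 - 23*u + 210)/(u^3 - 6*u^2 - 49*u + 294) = (u + 5)/(u + 7)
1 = 1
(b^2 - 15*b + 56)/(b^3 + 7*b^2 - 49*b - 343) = (b - 8)/(b^2 + 14*b + 49)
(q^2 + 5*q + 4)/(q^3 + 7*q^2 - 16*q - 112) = (q + 1)/(q^2 + 3*q - 28)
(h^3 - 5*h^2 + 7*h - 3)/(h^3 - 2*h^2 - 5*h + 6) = (h - 1)/(h + 2)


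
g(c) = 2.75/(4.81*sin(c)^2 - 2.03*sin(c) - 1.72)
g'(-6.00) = -0.48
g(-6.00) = -1.44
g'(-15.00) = -6.48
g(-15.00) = 1.68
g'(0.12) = 0.67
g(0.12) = -1.45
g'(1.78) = 5.24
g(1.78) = 3.07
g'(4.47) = -0.33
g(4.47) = 0.57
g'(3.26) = -4.33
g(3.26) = -1.95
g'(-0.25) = 13.78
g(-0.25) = -2.98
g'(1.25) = -13.11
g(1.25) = 4.01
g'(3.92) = -3.99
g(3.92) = 1.32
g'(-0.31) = 30.48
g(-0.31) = -4.21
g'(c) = 2.75*(-9.62*sin(c)*cos(c) + 2.03*cos(c))/(4.81*sin(c)^2 - 2.03*sin(c) - 1.72)^2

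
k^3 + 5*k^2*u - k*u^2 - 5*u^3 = (k - u)*(k + u)*(k + 5*u)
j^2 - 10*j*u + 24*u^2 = (j - 6*u)*(j - 4*u)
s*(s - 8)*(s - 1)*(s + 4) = s^4 - 5*s^3 - 28*s^2 + 32*s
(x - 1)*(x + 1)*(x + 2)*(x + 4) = x^4 + 6*x^3 + 7*x^2 - 6*x - 8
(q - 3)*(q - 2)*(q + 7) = q^3 + 2*q^2 - 29*q + 42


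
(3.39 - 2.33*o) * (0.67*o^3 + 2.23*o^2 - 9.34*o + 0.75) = -1.5611*o^4 - 2.9246*o^3 + 29.3219*o^2 - 33.4101*o + 2.5425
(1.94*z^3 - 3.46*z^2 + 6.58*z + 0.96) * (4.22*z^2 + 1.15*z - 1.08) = 8.1868*z^5 - 12.3702*z^4 + 21.6934*z^3 + 15.355*z^2 - 6.0024*z - 1.0368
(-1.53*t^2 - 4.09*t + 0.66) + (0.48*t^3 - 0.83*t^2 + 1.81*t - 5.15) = 0.48*t^3 - 2.36*t^2 - 2.28*t - 4.49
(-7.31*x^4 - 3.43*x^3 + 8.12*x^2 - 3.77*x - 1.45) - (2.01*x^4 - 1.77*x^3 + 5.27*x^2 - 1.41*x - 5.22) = -9.32*x^4 - 1.66*x^3 + 2.85*x^2 - 2.36*x + 3.77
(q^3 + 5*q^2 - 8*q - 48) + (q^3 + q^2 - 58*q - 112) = 2*q^3 + 6*q^2 - 66*q - 160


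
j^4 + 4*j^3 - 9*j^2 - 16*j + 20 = (j - 2)*(j - 1)*(j + 2)*(j + 5)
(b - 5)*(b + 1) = b^2 - 4*b - 5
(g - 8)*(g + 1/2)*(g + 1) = g^3 - 13*g^2/2 - 23*g/2 - 4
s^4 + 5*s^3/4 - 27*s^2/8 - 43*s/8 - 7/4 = (s - 2)*(s + 1/2)*(s + 1)*(s + 7/4)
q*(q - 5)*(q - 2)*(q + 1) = q^4 - 6*q^3 + 3*q^2 + 10*q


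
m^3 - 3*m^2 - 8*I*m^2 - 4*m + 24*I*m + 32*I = (m - 4)*(m + 1)*(m - 8*I)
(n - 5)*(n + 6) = n^2 + n - 30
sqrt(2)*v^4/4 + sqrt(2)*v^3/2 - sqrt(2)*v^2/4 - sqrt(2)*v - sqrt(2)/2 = (v/2 + 1/2)*(v - sqrt(2))*(v + sqrt(2))*(sqrt(2)*v/2 + sqrt(2)/2)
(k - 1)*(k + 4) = k^2 + 3*k - 4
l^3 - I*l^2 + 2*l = l*(l - 2*I)*(l + I)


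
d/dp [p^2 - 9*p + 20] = 2*p - 9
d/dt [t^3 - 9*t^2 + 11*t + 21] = 3*t^2 - 18*t + 11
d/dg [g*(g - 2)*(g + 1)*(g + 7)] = 4*g^3 + 18*g^2 - 18*g - 14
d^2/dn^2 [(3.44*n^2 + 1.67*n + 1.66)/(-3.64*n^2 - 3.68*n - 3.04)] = (5.6843418860808e-14*n^4 + 47.905312*n^3 + 96.427968*n^2 - 22.5388800000001*n - 34.439936)/(48.228544*n^6 + 146.275584*n^5 + 268.71936*n^4 + 294.16448*n^3 + 224.42496*n^2 + 102.027264*n + 28.094464)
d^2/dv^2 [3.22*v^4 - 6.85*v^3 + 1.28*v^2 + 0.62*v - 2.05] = 38.64*v^2 - 41.1*v + 2.56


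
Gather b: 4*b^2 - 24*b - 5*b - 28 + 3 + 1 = 4*b^2 - 29*b - 24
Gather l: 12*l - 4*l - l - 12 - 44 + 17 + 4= 7*l - 35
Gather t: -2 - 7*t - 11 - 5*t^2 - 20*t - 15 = -5*t^2 - 27*t - 28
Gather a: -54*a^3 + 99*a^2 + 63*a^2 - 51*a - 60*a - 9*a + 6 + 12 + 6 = -54*a^3 + 162*a^2 - 120*a + 24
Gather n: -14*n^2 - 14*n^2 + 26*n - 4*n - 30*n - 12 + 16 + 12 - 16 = -28*n^2 - 8*n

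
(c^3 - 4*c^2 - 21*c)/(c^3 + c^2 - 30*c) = (c^2 - 4*c - 21)/(c^2 + c - 30)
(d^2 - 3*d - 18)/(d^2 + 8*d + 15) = (d - 6)/(d + 5)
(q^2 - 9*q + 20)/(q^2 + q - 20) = (q - 5)/(q + 5)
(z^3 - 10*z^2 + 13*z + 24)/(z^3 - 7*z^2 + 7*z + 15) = (z - 8)/(z - 5)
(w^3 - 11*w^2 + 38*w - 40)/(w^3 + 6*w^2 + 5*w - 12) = (w^3 - 11*w^2 + 38*w - 40)/(w^3 + 6*w^2 + 5*w - 12)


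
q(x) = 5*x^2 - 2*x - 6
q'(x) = 10*x - 2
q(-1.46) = 7.58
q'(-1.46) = -16.60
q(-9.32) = 446.95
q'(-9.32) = -95.20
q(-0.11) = -5.72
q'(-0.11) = -3.10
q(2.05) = 10.91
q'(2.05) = 18.50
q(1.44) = 1.49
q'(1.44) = 12.40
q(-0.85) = -0.69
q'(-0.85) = -10.50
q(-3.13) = 49.24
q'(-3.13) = -33.30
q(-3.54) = 63.74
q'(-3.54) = -37.40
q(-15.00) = 1149.00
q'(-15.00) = -152.00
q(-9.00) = 417.00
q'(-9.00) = -92.00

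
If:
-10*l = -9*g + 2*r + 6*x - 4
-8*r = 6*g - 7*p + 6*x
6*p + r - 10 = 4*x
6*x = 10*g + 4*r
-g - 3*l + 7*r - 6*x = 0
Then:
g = 7908/26471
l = -4750/26471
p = 59640/26471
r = 24246/26471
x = 29344/26471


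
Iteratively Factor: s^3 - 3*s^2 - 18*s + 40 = (s + 4)*(s^2 - 7*s + 10) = (s - 2)*(s + 4)*(s - 5)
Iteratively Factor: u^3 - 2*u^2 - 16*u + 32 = (u - 2)*(u^2 - 16) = (u - 2)*(u + 4)*(u - 4)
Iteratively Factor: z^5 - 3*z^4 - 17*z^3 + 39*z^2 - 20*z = (z + 4)*(z^4 - 7*z^3 + 11*z^2 - 5*z) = (z - 1)*(z + 4)*(z^3 - 6*z^2 + 5*z) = (z - 1)^2*(z + 4)*(z^2 - 5*z) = (z - 5)*(z - 1)^2*(z + 4)*(z)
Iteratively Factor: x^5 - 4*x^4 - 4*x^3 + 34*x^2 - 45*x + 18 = (x - 1)*(x^4 - 3*x^3 - 7*x^2 + 27*x - 18) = (x - 1)^2*(x^3 - 2*x^2 - 9*x + 18) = (x - 3)*(x - 1)^2*(x^2 + x - 6) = (x - 3)*(x - 1)^2*(x + 3)*(x - 2)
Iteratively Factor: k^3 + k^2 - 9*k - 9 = (k + 3)*(k^2 - 2*k - 3) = (k + 1)*(k + 3)*(k - 3)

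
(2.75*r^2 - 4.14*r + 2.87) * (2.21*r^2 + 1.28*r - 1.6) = 6.0775*r^4 - 5.6294*r^3 - 3.3565*r^2 + 10.2976*r - 4.592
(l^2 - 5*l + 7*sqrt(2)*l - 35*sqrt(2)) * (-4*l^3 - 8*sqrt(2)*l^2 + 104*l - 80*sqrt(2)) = -4*l^5 - 36*sqrt(2)*l^4 + 20*l^4 - 8*l^3 + 180*sqrt(2)*l^3 + 40*l^2 + 648*sqrt(2)*l^2 - 3240*sqrt(2)*l - 1120*l + 5600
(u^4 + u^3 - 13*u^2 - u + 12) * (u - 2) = u^5 - u^4 - 15*u^3 + 25*u^2 + 14*u - 24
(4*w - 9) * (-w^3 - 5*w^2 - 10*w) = -4*w^4 - 11*w^3 + 5*w^2 + 90*w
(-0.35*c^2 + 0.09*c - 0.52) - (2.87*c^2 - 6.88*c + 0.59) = -3.22*c^2 + 6.97*c - 1.11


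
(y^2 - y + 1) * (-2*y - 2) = -2*y^3 - 2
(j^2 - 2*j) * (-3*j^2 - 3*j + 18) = -3*j^4 + 3*j^3 + 24*j^2 - 36*j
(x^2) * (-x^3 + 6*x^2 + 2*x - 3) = -x^5 + 6*x^4 + 2*x^3 - 3*x^2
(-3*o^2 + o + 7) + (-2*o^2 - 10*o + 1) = -5*o^2 - 9*o + 8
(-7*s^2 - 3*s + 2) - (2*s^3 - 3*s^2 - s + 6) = -2*s^3 - 4*s^2 - 2*s - 4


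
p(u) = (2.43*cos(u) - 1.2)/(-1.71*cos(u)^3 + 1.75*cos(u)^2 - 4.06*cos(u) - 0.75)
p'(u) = (2.43*cos(u) - 1.2)*(-5.13*sin(u)*cos(u)^2 + 3.5*sin(u)*cos(u) - 4.06*sin(u))/(-1.71*cos(u)^3 + 1.75*cos(u)^2 - 4.06*cos(u) - 0.75)^2 - 2.43*sin(u)/(-1.71*cos(u)^3 + 1.75*cos(u)^2 - 4.06*cos(u) - 0.75) = (-8.3106*cos(u)^3 + 10.4085*cos(u)^2 - 4.2*cos(u) + 6.6945)*sin(u)/(2.9241*cos(u)^6 - 5.985*cos(u)^5 + 16.9477*cos(u)^4 - 11.645*cos(u)^3 + 13.8586*cos(u)^2 + 6.09*cos(u) + 0.5625)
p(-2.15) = -1.11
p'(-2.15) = -2.18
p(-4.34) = -2.00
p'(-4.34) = 8.59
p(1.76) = -19.07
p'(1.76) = 1029.18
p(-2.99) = -0.54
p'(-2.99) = -0.10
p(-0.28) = -0.25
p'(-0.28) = -0.07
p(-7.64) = 0.44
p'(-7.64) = -2.52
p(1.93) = -2.12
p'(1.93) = 9.81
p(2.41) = -0.76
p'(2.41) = 0.82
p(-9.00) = -0.60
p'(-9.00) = -0.32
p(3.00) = -0.54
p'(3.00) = 0.09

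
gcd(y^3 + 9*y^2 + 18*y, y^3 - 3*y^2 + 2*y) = y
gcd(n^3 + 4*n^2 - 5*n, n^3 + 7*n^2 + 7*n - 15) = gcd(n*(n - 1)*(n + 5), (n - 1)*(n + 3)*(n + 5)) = n^2 + 4*n - 5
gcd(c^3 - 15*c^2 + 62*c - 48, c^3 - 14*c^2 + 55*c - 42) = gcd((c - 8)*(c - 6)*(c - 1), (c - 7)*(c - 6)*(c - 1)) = c^2 - 7*c + 6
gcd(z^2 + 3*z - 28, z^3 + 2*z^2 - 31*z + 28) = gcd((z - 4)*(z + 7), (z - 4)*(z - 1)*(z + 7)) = z^2 + 3*z - 28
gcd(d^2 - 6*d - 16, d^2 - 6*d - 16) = d^2 - 6*d - 16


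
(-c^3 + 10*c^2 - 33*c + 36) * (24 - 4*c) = 4*c^4 - 64*c^3 + 372*c^2 - 936*c + 864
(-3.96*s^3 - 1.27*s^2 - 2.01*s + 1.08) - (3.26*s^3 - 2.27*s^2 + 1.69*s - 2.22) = -7.22*s^3 + 1.0*s^2 - 3.7*s + 3.3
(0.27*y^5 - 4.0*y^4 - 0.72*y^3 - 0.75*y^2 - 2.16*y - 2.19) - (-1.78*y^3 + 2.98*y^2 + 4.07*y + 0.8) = 0.27*y^5 - 4.0*y^4 + 1.06*y^3 - 3.73*y^2 - 6.23*y - 2.99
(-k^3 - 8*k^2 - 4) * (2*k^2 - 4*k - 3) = -2*k^5 - 12*k^4 + 35*k^3 + 16*k^2 + 16*k + 12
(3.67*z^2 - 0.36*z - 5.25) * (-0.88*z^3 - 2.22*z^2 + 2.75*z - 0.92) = -3.2296*z^5 - 7.8306*z^4 + 15.5117*z^3 + 7.2886*z^2 - 14.1063*z + 4.83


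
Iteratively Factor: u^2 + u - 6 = (u + 3)*(u - 2)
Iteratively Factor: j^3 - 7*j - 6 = (j - 3)*(j^2 + 3*j + 2) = (j - 3)*(j + 1)*(j + 2)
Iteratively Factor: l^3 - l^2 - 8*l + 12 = (l - 2)*(l^2 + l - 6) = (l - 2)*(l + 3)*(l - 2)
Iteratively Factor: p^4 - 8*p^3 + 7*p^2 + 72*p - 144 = (p + 3)*(p^3 - 11*p^2 + 40*p - 48) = (p - 4)*(p + 3)*(p^2 - 7*p + 12) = (p - 4)^2*(p + 3)*(p - 3)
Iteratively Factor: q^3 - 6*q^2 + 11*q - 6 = (q - 3)*(q^2 - 3*q + 2) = (q - 3)*(q - 1)*(q - 2)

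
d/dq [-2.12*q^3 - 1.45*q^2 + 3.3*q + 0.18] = -6.36*q^2 - 2.9*q + 3.3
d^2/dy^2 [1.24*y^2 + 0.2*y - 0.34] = 2.48000000000000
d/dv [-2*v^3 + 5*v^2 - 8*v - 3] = -6*v^2 + 10*v - 8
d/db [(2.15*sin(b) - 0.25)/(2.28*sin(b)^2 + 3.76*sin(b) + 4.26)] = (-4.902*sin(b)^2 + 1.14*sin(b) + 10.099)*cos(b)/(5.1984*sin(b)^4 + 17.1456*sin(b)^3 + 33.5632*sin(b)^2 + 32.0352*sin(b) + 18.1476)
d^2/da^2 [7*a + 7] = 0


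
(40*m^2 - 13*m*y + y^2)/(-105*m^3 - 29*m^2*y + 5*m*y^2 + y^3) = (-8*m + y)/(21*m^2 + 10*m*y + y^2)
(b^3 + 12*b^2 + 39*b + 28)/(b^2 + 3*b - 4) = (b^2 + 8*b + 7)/(b - 1)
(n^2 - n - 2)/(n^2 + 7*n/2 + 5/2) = 2*(n - 2)/(2*n + 5)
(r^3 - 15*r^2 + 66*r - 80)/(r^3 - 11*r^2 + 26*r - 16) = (r - 5)/(r - 1)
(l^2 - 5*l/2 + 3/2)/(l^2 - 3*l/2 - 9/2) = (-2*l^2 + 5*l - 3)/(-2*l^2 + 3*l + 9)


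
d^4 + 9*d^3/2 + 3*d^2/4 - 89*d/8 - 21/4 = (d - 3/2)*(d + 1/2)*(d + 2)*(d + 7/2)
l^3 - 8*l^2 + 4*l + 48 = (l - 6)*(l - 4)*(l + 2)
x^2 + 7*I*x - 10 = (x + 2*I)*(x + 5*I)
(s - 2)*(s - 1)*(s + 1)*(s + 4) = s^4 + 2*s^3 - 9*s^2 - 2*s + 8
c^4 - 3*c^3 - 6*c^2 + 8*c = c*(c - 4)*(c - 1)*(c + 2)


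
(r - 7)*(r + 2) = r^2 - 5*r - 14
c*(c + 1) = c^2 + c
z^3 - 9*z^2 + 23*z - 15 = (z - 5)*(z - 3)*(z - 1)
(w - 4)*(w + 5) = w^2 + w - 20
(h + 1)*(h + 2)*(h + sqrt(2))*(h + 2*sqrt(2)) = h^4 + 3*h^3 + 3*sqrt(2)*h^3 + 6*h^2 + 9*sqrt(2)*h^2 + 6*sqrt(2)*h + 12*h + 8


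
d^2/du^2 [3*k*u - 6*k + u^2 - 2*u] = 2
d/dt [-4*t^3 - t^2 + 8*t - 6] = -12*t^2 - 2*t + 8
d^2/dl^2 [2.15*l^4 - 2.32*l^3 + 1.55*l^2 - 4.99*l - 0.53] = 25.8*l^2 - 13.92*l + 3.1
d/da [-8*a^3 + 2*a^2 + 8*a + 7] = -24*a^2 + 4*a + 8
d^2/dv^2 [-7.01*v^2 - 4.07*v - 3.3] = -14.0200000000000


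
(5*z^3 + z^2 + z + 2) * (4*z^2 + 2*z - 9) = 20*z^5 + 14*z^4 - 39*z^3 + z^2 - 5*z - 18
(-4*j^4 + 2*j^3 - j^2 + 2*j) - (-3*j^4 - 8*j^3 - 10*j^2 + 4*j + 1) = -j^4 + 10*j^3 + 9*j^2 - 2*j - 1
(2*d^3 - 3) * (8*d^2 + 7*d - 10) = 16*d^5 + 14*d^4 - 20*d^3 - 24*d^2 - 21*d + 30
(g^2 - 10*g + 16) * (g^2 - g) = g^4 - 11*g^3 + 26*g^2 - 16*g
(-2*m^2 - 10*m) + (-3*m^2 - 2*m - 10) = -5*m^2 - 12*m - 10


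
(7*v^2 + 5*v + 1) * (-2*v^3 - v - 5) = -14*v^5 - 10*v^4 - 9*v^3 - 40*v^2 - 26*v - 5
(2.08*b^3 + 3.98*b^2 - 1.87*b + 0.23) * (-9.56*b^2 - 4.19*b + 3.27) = -19.8848*b^5 - 46.764*b^4 + 8.0026*b^3 + 18.6511*b^2 - 7.0786*b + 0.7521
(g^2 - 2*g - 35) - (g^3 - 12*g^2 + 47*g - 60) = -g^3 + 13*g^2 - 49*g + 25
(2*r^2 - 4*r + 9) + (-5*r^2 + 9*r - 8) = -3*r^2 + 5*r + 1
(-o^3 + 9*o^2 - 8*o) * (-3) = 3*o^3 - 27*o^2 + 24*o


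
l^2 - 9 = (l - 3)*(l + 3)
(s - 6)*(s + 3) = s^2 - 3*s - 18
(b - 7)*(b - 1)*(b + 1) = b^3 - 7*b^2 - b + 7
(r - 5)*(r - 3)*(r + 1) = r^3 - 7*r^2 + 7*r + 15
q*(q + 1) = q^2 + q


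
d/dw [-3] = 0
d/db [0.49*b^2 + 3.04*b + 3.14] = 0.98*b + 3.04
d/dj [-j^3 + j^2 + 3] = j*(2 - 3*j)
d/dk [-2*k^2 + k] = 1 - 4*k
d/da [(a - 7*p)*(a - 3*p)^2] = (a - 3*p)*(3*a - 17*p)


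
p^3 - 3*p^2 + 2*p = p*(p - 2)*(p - 1)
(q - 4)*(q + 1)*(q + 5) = q^3 + 2*q^2 - 19*q - 20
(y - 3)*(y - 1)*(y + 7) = y^3 + 3*y^2 - 25*y + 21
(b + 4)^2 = b^2 + 8*b + 16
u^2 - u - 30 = (u - 6)*(u + 5)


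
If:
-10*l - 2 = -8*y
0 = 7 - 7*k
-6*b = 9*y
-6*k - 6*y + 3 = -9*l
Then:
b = -6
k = 1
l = 3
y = 4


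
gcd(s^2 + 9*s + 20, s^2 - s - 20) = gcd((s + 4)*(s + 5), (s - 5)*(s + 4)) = s + 4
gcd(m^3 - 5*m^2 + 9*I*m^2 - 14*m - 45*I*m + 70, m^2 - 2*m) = 1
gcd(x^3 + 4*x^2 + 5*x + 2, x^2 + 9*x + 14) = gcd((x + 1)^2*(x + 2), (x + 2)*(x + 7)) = x + 2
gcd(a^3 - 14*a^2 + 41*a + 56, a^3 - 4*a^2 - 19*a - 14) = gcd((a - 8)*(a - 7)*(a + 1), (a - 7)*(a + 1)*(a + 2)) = a^2 - 6*a - 7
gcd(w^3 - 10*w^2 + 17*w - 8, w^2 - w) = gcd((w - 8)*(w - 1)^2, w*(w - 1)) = w - 1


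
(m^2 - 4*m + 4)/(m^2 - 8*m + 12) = (m - 2)/(m - 6)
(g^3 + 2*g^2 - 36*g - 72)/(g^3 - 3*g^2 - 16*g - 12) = (g + 6)/(g + 1)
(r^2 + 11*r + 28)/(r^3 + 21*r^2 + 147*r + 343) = (r + 4)/(r^2 + 14*r + 49)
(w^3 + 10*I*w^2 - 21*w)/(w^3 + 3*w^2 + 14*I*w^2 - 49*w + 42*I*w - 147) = w*(w + 3*I)/(w^2 + w*(3 + 7*I) + 21*I)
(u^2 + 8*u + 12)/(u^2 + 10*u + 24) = (u + 2)/(u + 4)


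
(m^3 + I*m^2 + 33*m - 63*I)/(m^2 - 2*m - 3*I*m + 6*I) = (m^2 + 4*I*m + 21)/(m - 2)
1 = 1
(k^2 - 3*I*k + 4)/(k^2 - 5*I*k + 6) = (k - 4*I)/(k - 6*I)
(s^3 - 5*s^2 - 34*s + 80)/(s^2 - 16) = (s^3 - 5*s^2 - 34*s + 80)/(s^2 - 16)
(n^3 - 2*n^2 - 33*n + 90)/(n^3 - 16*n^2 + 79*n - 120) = (n + 6)/(n - 8)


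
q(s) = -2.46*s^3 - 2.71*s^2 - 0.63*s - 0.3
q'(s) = -7.38*s^2 - 5.42*s - 0.63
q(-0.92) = -0.10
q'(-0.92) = -1.89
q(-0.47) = -0.35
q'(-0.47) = 0.29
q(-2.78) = 33.36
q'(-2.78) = -42.60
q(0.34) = -0.92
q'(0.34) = -3.33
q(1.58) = -17.76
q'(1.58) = -27.62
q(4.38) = -261.76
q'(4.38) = -165.95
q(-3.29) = 60.04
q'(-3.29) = -62.68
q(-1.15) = 0.58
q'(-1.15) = -4.16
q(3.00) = -93.00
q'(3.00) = -83.31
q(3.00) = -93.00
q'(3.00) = -83.31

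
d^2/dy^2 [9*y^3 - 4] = 54*y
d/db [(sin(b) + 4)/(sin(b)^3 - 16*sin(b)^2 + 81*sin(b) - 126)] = (-2*sin(b)^3 + 4*sin(b)^2 + 128*sin(b) - 450)*cos(b)/(sin(b)^3 - 16*sin(b)^2 + 81*sin(b) - 126)^2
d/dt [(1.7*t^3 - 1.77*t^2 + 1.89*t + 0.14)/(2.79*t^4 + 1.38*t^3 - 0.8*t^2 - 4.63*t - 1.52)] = (-4.743*t^6 + 9.8766*t^5 - 14.7367*t^4 - 22.5208*t^3 + 1.3755*t^2 + 5.6048*t - 2.2246)/(7.7841*t^8 + 7.7004*t^7 - 2.5596*t^6 - 28.0434*t^5 - 20.6204*t^4 + 3.2128*t^3 + 23.8689*t^2 + 14.0752*t + 2.3104)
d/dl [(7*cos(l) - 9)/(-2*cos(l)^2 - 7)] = (-14*cos(l)^2 + 36*cos(l) + 49)*sin(l)/(2*sin(l)^2 - 9)^2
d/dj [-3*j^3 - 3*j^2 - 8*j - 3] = -9*j^2 - 6*j - 8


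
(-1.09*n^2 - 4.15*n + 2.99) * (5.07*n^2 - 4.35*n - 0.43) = -5.5263*n^4 - 16.299*n^3 + 33.6805*n^2 - 11.222*n - 1.2857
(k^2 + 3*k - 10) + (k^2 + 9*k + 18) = 2*k^2 + 12*k + 8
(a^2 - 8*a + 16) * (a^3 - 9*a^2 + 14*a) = a^5 - 17*a^4 + 102*a^3 - 256*a^2 + 224*a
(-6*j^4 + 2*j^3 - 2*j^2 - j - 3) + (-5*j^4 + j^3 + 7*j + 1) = -11*j^4 + 3*j^3 - 2*j^2 + 6*j - 2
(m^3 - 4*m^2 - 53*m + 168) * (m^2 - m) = m^5 - 5*m^4 - 49*m^3 + 221*m^2 - 168*m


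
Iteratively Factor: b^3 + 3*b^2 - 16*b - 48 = (b - 4)*(b^2 + 7*b + 12) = (b - 4)*(b + 4)*(b + 3)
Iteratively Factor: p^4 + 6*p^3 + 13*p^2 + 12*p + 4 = (p + 1)*(p^3 + 5*p^2 + 8*p + 4) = (p + 1)*(p + 2)*(p^2 + 3*p + 2) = (p + 1)*(p + 2)^2*(p + 1)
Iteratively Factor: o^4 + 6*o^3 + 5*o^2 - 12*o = (o)*(o^3 + 6*o^2 + 5*o - 12) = o*(o + 3)*(o^2 + 3*o - 4) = o*(o + 3)*(o + 4)*(o - 1)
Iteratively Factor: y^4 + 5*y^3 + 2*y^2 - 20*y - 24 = (y - 2)*(y^3 + 7*y^2 + 16*y + 12) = (y - 2)*(y + 2)*(y^2 + 5*y + 6) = (y - 2)*(y + 2)^2*(y + 3)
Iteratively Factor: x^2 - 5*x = (x - 5)*(x)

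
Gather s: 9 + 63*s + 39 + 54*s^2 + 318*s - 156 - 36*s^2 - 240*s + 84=18*s^2 + 141*s - 24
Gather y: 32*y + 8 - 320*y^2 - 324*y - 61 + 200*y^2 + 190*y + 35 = -120*y^2 - 102*y - 18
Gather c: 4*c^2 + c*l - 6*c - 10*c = 4*c^2 + c*(l - 16)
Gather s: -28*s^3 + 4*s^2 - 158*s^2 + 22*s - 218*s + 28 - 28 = -28*s^3 - 154*s^2 - 196*s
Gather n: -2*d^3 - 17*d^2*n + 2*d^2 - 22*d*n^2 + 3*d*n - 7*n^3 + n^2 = -2*d^3 + 2*d^2 - 7*n^3 + n^2*(1 - 22*d) + n*(-17*d^2 + 3*d)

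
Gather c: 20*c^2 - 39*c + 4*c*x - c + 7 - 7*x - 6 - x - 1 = 20*c^2 + c*(4*x - 40) - 8*x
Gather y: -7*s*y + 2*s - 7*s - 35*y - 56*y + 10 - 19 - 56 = -5*s + y*(-7*s - 91) - 65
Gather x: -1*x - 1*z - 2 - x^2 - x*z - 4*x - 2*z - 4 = -x^2 + x*(-z - 5) - 3*z - 6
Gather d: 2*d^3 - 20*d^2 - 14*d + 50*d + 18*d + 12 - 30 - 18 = 2*d^3 - 20*d^2 + 54*d - 36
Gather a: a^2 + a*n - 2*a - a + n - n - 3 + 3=a^2 + a*(n - 3)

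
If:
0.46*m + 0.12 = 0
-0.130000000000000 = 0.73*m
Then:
No Solution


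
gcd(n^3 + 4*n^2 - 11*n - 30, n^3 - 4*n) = n + 2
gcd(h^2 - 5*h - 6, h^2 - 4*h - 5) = h + 1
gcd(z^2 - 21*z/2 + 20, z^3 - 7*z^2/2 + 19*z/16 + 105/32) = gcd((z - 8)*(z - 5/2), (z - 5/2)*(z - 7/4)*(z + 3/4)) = z - 5/2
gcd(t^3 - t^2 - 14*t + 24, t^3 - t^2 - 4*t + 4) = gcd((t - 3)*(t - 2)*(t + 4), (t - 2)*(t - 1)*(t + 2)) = t - 2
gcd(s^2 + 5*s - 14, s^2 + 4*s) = 1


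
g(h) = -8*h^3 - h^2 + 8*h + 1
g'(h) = -24*h^2 - 2*h + 8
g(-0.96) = -0.52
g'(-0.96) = -12.20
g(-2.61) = 115.54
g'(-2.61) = -150.27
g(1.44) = -13.44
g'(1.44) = -44.65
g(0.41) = 3.56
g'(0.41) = 3.15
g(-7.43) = 3167.73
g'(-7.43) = -1302.06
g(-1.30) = 6.49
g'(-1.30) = -29.96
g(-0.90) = -1.18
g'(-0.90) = -9.64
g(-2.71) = 131.20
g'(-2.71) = -162.84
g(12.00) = -13871.00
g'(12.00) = -3472.00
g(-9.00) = 5680.00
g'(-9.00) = -1918.00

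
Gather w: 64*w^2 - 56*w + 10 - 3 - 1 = 64*w^2 - 56*w + 6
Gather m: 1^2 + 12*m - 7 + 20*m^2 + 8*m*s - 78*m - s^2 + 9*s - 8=20*m^2 + m*(8*s - 66) - s^2 + 9*s - 14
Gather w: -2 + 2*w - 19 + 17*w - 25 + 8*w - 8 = 27*w - 54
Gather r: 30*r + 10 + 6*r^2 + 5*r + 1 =6*r^2 + 35*r + 11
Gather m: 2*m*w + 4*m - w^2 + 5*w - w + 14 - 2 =m*(2*w + 4) - w^2 + 4*w + 12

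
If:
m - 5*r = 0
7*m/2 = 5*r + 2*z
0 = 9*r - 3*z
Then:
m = 0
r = 0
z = 0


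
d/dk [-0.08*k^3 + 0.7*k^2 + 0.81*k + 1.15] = -0.24*k^2 + 1.4*k + 0.81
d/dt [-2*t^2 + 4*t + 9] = 4 - 4*t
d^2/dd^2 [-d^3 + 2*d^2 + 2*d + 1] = 4 - 6*d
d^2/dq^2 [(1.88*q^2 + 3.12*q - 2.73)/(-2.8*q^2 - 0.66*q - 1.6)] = (-41.97312*q^3 + 178.9536*q^2 + 114.13584*q - 25.118584)/(21.952*q^6 + 15.5232*q^5 + 41.29104*q^4 + 18.028296*q^3 + 23.59488*q^2 + 5.0688*q + 4.096)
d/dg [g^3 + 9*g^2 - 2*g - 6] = 3*g^2 + 18*g - 2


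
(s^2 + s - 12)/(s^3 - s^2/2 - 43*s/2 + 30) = 2*(s^2 + s - 12)/(2*s^3 - s^2 - 43*s + 60)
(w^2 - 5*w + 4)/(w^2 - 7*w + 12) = (w - 1)/(w - 3)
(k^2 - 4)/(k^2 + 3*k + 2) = (k - 2)/(k + 1)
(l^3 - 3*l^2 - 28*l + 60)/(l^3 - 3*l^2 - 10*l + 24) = (l^2 - l - 30)/(l^2 - l - 12)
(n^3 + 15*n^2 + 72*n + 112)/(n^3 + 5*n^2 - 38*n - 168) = (n + 4)/(n - 6)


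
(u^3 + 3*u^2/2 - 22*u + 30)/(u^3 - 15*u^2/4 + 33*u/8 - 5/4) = 4*(2*u^2 + 7*u - 30)/(8*u^2 - 14*u + 5)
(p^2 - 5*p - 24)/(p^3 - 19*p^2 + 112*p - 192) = (p + 3)/(p^2 - 11*p + 24)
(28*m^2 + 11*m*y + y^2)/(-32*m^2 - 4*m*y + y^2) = (7*m + y)/(-8*m + y)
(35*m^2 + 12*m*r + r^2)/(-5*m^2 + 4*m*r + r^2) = (7*m + r)/(-m + r)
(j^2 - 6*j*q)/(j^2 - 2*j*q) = (j - 6*q)/(j - 2*q)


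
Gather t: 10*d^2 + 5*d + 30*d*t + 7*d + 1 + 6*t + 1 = 10*d^2 + 12*d + t*(30*d + 6) + 2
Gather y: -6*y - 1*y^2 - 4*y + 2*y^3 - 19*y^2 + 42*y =2*y^3 - 20*y^2 + 32*y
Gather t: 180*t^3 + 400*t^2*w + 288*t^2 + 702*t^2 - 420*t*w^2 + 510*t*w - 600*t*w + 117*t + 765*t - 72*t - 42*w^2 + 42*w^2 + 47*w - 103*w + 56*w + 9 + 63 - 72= 180*t^3 + t^2*(400*w + 990) + t*(-420*w^2 - 90*w + 810)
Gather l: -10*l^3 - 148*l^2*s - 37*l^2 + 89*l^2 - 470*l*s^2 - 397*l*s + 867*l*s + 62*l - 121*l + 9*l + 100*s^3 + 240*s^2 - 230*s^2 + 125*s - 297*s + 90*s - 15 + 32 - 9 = -10*l^3 + l^2*(52 - 148*s) + l*(-470*s^2 + 470*s - 50) + 100*s^3 + 10*s^2 - 82*s + 8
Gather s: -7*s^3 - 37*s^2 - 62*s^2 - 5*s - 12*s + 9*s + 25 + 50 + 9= -7*s^3 - 99*s^2 - 8*s + 84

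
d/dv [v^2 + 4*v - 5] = 2*v + 4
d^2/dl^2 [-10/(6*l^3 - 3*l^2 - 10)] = 60*(12*l^2*(3*l - 1)^2 + (6*l - 1)*(-6*l^3 + 3*l^2 + 10))/(-6*l^3 + 3*l^2 + 10)^3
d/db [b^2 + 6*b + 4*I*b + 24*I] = 2*b + 6 + 4*I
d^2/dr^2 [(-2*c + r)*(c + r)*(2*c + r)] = 2*c + 6*r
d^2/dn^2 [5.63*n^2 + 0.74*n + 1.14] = 11.2600000000000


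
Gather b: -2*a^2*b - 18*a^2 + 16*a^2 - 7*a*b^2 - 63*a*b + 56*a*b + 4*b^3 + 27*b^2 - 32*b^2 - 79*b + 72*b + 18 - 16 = -2*a^2 + 4*b^3 + b^2*(-7*a - 5) + b*(-2*a^2 - 7*a - 7) + 2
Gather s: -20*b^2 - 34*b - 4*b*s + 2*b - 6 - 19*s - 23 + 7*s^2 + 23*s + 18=-20*b^2 - 32*b + 7*s^2 + s*(4 - 4*b) - 11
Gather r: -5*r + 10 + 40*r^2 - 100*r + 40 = 40*r^2 - 105*r + 50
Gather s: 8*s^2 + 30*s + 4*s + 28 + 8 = 8*s^2 + 34*s + 36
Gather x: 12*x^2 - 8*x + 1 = 12*x^2 - 8*x + 1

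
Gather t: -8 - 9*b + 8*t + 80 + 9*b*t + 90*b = 81*b + t*(9*b + 8) + 72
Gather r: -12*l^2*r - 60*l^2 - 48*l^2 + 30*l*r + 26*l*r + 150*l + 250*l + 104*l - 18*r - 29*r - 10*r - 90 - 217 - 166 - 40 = -108*l^2 + 504*l + r*(-12*l^2 + 56*l - 57) - 513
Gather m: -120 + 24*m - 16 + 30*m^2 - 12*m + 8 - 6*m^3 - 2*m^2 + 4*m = -6*m^3 + 28*m^2 + 16*m - 128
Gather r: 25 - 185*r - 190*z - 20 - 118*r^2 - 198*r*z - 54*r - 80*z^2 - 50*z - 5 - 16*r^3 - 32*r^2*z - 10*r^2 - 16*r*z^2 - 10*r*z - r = -16*r^3 + r^2*(-32*z - 128) + r*(-16*z^2 - 208*z - 240) - 80*z^2 - 240*z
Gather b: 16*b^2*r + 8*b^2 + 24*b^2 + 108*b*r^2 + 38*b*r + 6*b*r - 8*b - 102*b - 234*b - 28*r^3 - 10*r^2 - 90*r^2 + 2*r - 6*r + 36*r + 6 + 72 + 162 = b^2*(16*r + 32) + b*(108*r^2 + 44*r - 344) - 28*r^3 - 100*r^2 + 32*r + 240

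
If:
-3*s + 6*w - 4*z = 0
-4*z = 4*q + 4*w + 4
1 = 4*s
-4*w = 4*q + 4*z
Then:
No Solution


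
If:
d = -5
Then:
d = -5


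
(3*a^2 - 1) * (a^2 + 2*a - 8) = 3*a^4 + 6*a^3 - 25*a^2 - 2*a + 8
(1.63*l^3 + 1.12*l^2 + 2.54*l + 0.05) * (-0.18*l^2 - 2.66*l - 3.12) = -0.2934*l^5 - 4.5374*l^4 - 8.522*l^3 - 10.2598*l^2 - 8.0578*l - 0.156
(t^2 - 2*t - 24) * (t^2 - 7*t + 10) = t^4 - 9*t^3 + 148*t - 240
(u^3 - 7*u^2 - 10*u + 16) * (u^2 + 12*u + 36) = u^5 + 5*u^4 - 58*u^3 - 356*u^2 - 168*u + 576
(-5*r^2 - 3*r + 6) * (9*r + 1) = -45*r^3 - 32*r^2 + 51*r + 6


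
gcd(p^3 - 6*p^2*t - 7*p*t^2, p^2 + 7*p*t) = p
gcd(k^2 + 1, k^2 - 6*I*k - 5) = k - I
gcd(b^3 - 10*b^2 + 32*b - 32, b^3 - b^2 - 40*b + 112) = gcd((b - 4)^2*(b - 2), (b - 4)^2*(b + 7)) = b^2 - 8*b + 16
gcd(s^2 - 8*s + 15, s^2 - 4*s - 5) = s - 5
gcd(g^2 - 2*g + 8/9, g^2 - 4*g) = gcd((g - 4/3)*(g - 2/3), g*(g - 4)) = 1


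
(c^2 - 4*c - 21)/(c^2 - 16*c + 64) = (c^2 - 4*c - 21)/(c^2 - 16*c + 64)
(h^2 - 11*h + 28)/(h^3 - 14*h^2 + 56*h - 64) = (h - 7)/(h^2 - 10*h + 16)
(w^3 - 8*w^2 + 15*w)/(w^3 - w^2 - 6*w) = (w - 5)/(w + 2)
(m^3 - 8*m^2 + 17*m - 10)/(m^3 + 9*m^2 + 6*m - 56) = (m^2 - 6*m + 5)/(m^2 + 11*m + 28)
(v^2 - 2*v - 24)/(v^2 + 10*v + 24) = (v - 6)/(v + 6)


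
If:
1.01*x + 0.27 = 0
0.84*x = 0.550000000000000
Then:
No Solution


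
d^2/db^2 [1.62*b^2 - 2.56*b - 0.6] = 3.24000000000000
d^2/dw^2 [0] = 0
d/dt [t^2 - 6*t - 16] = 2*t - 6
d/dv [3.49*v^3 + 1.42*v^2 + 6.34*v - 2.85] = 10.47*v^2 + 2.84*v + 6.34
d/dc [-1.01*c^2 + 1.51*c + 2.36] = 1.51 - 2.02*c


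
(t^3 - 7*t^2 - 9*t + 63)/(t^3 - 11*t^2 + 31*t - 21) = (t + 3)/(t - 1)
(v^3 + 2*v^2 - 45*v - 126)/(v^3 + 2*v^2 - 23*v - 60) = (v^2 - v - 42)/(v^2 - v - 20)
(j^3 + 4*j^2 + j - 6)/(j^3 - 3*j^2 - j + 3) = (j^2 + 5*j + 6)/(j^2 - 2*j - 3)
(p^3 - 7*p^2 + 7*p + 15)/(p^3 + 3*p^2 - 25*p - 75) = (p^2 - 2*p - 3)/(p^2 + 8*p + 15)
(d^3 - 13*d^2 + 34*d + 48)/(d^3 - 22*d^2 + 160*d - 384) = (d + 1)/(d - 8)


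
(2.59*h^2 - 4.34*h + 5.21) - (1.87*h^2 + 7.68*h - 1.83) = 0.72*h^2 - 12.02*h + 7.04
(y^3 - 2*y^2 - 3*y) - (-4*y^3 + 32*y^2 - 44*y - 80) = 5*y^3 - 34*y^2 + 41*y + 80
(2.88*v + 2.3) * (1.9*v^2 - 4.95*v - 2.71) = 5.472*v^3 - 9.886*v^2 - 19.1898*v - 6.233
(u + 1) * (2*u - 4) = 2*u^2 - 2*u - 4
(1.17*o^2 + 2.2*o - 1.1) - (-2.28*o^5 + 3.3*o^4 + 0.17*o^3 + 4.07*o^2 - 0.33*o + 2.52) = 2.28*o^5 - 3.3*o^4 - 0.17*o^3 - 2.9*o^2 + 2.53*o - 3.62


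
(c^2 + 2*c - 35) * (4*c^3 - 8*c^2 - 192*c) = 4*c^5 - 348*c^3 - 104*c^2 + 6720*c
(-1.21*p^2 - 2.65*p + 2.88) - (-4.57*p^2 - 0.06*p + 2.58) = 3.36*p^2 - 2.59*p + 0.3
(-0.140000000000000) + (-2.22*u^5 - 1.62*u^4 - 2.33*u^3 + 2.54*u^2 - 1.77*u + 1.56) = -2.22*u^5 - 1.62*u^4 - 2.33*u^3 + 2.54*u^2 - 1.77*u + 1.42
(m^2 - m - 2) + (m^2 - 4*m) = 2*m^2 - 5*m - 2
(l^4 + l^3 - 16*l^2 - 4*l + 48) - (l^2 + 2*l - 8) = l^4 + l^3 - 17*l^2 - 6*l + 56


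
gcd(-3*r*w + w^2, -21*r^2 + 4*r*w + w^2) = 3*r - w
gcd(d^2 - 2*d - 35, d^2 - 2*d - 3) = 1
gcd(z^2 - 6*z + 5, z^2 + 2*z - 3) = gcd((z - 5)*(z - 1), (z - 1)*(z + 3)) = z - 1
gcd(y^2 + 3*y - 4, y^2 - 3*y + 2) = y - 1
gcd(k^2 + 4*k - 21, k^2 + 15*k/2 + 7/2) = k + 7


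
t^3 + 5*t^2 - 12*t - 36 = (t - 3)*(t + 2)*(t + 6)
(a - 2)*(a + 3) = a^2 + a - 6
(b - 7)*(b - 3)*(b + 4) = b^3 - 6*b^2 - 19*b + 84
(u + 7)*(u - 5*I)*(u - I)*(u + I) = u^4 + 7*u^3 - 5*I*u^3 + u^2 - 35*I*u^2 + 7*u - 5*I*u - 35*I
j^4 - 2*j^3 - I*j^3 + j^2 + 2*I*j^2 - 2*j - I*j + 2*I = (j - 2)*(j - I)^2*(j + I)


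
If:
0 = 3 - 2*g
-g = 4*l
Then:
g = 3/2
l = -3/8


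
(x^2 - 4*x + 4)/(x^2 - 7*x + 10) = (x - 2)/(x - 5)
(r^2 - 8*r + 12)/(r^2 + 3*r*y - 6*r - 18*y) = (r - 2)/(r + 3*y)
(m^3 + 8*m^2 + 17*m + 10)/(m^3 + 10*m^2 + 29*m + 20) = (m + 2)/(m + 4)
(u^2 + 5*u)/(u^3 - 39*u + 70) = u*(u + 5)/(u^3 - 39*u + 70)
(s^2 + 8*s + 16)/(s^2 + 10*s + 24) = (s + 4)/(s + 6)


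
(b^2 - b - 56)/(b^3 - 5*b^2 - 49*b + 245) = (b - 8)/(b^2 - 12*b + 35)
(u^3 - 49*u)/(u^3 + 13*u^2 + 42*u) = (u - 7)/(u + 6)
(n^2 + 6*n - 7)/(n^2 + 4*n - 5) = (n + 7)/(n + 5)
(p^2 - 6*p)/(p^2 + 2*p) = (p - 6)/(p + 2)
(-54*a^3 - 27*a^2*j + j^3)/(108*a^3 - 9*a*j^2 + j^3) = (-3*a - j)/(6*a - j)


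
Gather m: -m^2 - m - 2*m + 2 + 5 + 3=-m^2 - 3*m + 10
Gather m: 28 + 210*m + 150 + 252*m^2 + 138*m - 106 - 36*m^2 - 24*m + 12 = 216*m^2 + 324*m + 84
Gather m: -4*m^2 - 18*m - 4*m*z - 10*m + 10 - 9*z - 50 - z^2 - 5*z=-4*m^2 + m*(-4*z - 28) - z^2 - 14*z - 40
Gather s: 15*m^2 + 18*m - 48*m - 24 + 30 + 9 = 15*m^2 - 30*m + 15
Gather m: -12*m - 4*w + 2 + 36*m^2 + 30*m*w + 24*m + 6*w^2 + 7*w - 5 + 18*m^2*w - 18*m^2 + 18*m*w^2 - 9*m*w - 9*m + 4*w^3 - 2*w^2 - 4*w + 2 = m^2*(18*w + 18) + m*(18*w^2 + 21*w + 3) + 4*w^3 + 4*w^2 - w - 1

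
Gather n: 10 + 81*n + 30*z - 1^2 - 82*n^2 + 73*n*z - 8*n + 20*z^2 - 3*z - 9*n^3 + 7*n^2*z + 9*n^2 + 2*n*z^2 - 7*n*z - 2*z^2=-9*n^3 + n^2*(7*z - 73) + n*(2*z^2 + 66*z + 73) + 18*z^2 + 27*z + 9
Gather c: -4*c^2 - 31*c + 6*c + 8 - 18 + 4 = -4*c^2 - 25*c - 6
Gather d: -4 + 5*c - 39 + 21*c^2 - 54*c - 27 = 21*c^2 - 49*c - 70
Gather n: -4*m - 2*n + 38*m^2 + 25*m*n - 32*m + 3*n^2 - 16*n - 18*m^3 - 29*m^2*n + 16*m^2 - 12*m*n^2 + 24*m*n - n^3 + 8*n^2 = -18*m^3 + 54*m^2 - 36*m - n^3 + n^2*(11 - 12*m) + n*(-29*m^2 + 49*m - 18)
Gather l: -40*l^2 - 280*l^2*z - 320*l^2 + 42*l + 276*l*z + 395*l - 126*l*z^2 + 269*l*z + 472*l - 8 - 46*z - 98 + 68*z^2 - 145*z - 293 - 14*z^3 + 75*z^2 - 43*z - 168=l^2*(-280*z - 360) + l*(-126*z^2 + 545*z + 909) - 14*z^3 + 143*z^2 - 234*z - 567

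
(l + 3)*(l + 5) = l^2 + 8*l + 15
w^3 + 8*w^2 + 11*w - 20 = (w - 1)*(w + 4)*(w + 5)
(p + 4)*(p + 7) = p^2 + 11*p + 28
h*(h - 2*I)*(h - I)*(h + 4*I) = h^4 + I*h^3 + 10*h^2 - 8*I*h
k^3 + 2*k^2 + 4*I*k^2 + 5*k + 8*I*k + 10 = (k + 2)*(k - I)*(k + 5*I)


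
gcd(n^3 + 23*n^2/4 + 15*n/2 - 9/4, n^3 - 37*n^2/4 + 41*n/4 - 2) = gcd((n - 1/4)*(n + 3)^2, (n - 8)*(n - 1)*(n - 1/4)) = n - 1/4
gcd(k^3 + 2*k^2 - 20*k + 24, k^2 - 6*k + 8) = k - 2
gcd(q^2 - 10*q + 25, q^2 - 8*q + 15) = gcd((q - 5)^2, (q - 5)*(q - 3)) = q - 5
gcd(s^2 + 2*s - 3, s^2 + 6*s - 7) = s - 1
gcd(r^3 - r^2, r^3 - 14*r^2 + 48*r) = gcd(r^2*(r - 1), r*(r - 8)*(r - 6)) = r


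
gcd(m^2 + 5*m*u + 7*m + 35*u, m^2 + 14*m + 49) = m + 7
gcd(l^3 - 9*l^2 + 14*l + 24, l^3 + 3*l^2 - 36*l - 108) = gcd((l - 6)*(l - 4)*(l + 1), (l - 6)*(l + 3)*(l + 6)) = l - 6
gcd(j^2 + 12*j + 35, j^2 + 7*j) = j + 7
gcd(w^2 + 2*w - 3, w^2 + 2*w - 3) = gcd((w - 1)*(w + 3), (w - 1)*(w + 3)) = w^2 + 2*w - 3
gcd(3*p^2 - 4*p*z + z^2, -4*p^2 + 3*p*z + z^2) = -p + z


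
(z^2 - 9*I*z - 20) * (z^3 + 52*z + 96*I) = z^5 - 9*I*z^4 + 32*z^3 - 372*I*z^2 - 176*z - 1920*I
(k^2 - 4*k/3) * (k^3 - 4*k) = k^5 - 4*k^4/3 - 4*k^3 + 16*k^2/3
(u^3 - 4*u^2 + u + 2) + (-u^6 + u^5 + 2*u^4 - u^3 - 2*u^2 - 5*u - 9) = -u^6 + u^5 + 2*u^4 - 6*u^2 - 4*u - 7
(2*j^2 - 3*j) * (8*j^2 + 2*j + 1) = 16*j^4 - 20*j^3 - 4*j^2 - 3*j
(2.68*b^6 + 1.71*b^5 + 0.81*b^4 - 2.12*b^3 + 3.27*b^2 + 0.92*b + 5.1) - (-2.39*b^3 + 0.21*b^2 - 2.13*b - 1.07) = 2.68*b^6 + 1.71*b^5 + 0.81*b^4 + 0.27*b^3 + 3.06*b^2 + 3.05*b + 6.17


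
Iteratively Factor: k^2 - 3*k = (k - 3)*(k)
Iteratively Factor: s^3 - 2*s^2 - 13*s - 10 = (s + 1)*(s^2 - 3*s - 10) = (s - 5)*(s + 1)*(s + 2)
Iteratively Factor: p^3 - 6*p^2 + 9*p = (p)*(p^2 - 6*p + 9) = p*(p - 3)*(p - 3)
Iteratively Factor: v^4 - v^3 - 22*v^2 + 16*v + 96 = (v - 3)*(v^3 + 2*v^2 - 16*v - 32) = (v - 3)*(v + 2)*(v^2 - 16) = (v - 3)*(v + 2)*(v + 4)*(v - 4)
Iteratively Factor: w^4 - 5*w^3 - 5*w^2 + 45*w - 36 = (w + 3)*(w^3 - 8*w^2 + 19*w - 12) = (w - 4)*(w + 3)*(w^2 - 4*w + 3) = (w - 4)*(w - 1)*(w + 3)*(w - 3)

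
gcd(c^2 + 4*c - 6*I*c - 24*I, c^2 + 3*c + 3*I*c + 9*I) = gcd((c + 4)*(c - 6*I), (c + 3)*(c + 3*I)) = 1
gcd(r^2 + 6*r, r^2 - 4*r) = r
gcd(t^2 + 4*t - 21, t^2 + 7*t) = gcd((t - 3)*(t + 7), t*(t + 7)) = t + 7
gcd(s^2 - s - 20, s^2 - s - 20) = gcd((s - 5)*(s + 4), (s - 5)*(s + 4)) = s^2 - s - 20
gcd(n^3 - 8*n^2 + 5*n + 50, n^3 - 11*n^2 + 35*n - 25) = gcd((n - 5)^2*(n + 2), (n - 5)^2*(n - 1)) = n^2 - 10*n + 25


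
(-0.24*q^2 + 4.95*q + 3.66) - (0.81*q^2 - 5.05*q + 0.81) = -1.05*q^2 + 10.0*q + 2.85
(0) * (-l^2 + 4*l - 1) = 0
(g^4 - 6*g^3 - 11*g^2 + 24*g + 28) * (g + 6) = g^5 - 47*g^3 - 42*g^2 + 172*g + 168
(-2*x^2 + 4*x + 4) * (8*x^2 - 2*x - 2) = -16*x^4 + 36*x^3 + 28*x^2 - 16*x - 8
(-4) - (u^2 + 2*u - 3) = -u^2 - 2*u - 1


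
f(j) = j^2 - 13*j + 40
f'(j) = 2*j - 13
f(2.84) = 11.15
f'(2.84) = -7.32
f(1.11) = 26.80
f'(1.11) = -10.78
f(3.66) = 5.82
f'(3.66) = -5.68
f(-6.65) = 170.67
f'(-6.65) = -26.30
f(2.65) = 12.57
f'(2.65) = -7.70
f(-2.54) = 79.47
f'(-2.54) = -18.08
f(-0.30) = 43.99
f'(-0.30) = -13.60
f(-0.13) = 41.71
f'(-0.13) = -13.26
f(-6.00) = 154.00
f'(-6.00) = -25.00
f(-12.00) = 340.00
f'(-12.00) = -37.00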